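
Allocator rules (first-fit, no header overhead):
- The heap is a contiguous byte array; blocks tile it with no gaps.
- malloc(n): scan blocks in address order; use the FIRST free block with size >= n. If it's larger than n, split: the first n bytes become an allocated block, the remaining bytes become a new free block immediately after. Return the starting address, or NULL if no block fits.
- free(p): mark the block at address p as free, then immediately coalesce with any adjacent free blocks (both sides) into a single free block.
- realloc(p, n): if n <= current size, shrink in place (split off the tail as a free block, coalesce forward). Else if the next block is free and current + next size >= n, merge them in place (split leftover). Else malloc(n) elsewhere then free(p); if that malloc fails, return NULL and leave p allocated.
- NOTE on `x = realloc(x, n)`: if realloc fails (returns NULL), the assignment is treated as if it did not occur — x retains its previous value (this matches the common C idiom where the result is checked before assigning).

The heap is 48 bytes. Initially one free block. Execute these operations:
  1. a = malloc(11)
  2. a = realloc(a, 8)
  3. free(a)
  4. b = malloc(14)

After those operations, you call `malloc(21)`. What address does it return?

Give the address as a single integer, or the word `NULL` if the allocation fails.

Op 1: a = malloc(11) -> a = 0; heap: [0-10 ALLOC][11-47 FREE]
Op 2: a = realloc(a, 8) -> a = 0; heap: [0-7 ALLOC][8-47 FREE]
Op 3: free(a) -> (freed a); heap: [0-47 FREE]
Op 4: b = malloc(14) -> b = 0; heap: [0-13 ALLOC][14-47 FREE]
malloc(21): first-fit scan over [0-13 ALLOC][14-47 FREE] -> 14

Answer: 14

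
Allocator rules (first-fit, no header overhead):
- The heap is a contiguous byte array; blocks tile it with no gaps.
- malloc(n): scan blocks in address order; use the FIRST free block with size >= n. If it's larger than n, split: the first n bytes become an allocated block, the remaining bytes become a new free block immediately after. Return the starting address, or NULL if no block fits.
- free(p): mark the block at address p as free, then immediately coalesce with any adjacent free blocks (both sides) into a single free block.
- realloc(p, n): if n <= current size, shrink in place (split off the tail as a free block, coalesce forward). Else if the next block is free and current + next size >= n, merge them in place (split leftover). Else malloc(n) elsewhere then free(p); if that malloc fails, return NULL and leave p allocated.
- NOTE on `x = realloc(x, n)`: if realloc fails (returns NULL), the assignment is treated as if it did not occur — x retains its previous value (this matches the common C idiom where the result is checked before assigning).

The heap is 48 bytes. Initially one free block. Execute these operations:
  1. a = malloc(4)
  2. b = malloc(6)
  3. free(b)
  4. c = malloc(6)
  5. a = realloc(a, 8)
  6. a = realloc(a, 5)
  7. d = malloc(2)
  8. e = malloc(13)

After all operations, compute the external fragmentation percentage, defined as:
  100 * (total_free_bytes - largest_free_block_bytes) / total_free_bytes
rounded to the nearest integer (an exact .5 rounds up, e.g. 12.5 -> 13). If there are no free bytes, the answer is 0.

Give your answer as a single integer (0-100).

Answer: 9

Derivation:
Op 1: a = malloc(4) -> a = 0; heap: [0-3 ALLOC][4-47 FREE]
Op 2: b = malloc(6) -> b = 4; heap: [0-3 ALLOC][4-9 ALLOC][10-47 FREE]
Op 3: free(b) -> (freed b); heap: [0-3 ALLOC][4-47 FREE]
Op 4: c = malloc(6) -> c = 4; heap: [0-3 ALLOC][4-9 ALLOC][10-47 FREE]
Op 5: a = realloc(a, 8) -> a = 10; heap: [0-3 FREE][4-9 ALLOC][10-17 ALLOC][18-47 FREE]
Op 6: a = realloc(a, 5) -> a = 10; heap: [0-3 FREE][4-9 ALLOC][10-14 ALLOC][15-47 FREE]
Op 7: d = malloc(2) -> d = 0; heap: [0-1 ALLOC][2-3 FREE][4-9 ALLOC][10-14 ALLOC][15-47 FREE]
Op 8: e = malloc(13) -> e = 15; heap: [0-1 ALLOC][2-3 FREE][4-9 ALLOC][10-14 ALLOC][15-27 ALLOC][28-47 FREE]
Free blocks: [2 20] total_free=22 largest=20 -> 100*(22-20)/22 = 200/22 ≈ 9.091 -> rounds to 9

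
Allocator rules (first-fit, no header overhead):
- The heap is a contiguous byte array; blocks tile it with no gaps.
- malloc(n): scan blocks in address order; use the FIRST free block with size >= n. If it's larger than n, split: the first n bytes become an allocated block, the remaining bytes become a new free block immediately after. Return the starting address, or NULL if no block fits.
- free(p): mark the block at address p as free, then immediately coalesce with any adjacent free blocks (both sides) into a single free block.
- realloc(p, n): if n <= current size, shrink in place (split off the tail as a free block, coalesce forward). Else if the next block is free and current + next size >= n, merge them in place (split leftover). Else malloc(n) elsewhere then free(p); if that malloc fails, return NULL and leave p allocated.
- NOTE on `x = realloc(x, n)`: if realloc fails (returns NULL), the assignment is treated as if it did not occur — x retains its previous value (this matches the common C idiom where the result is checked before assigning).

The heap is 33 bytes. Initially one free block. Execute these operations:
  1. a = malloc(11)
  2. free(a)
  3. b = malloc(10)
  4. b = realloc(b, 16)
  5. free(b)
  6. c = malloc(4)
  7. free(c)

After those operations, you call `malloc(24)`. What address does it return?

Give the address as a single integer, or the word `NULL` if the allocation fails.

Op 1: a = malloc(11) -> a = 0; heap: [0-10 ALLOC][11-32 FREE]
Op 2: free(a) -> (freed a); heap: [0-32 FREE]
Op 3: b = malloc(10) -> b = 0; heap: [0-9 ALLOC][10-32 FREE]
Op 4: b = realloc(b, 16) -> b = 0; heap: [0-15 ALLOC][16-32 FREE]
Op 5: free(b) -> (freed b); heap: [0-32 FREE]
Op 6: c = malloc(4) -> c = 0; heap: [0-3 ALLOC][4-32 FREE]
Op 7: free(c) -> (freed c); heap: [0-32 FREE]
malloc(24): first-fit scan over [0-32 FREE] -> 0

Answer: 0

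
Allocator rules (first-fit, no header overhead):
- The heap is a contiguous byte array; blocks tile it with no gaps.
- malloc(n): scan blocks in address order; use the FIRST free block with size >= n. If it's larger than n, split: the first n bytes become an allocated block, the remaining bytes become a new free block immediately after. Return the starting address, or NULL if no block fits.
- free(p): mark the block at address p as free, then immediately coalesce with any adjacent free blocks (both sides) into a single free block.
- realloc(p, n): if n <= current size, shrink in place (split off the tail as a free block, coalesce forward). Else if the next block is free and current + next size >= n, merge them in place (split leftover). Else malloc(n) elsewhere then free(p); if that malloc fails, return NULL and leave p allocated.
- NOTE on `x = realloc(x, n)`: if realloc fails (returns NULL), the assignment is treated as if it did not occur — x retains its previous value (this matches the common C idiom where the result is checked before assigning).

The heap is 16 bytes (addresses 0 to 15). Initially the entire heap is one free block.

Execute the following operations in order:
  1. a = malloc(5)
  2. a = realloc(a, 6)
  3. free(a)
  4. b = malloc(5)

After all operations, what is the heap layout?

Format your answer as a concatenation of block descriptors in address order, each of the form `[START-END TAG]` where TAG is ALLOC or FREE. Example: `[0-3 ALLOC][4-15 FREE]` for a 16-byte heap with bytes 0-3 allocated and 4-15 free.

Op 1: a = malloc(5) -> a = 0; heap: [0-4 ALLOC][5-15 FREE]
Op 2: a = realloc(a, 6) -> a = 0; heap: [0-5 ALLOC][6-15 FREE]
Op 3: free(a) -> (freed a); heap: [0-15 FREE]
Op 4: b = malloc(5) -> b = 0; heap: [0-4 ALLOC][5-15 FREE]

Answer: [0-4 ALLOC][5-15 FREE]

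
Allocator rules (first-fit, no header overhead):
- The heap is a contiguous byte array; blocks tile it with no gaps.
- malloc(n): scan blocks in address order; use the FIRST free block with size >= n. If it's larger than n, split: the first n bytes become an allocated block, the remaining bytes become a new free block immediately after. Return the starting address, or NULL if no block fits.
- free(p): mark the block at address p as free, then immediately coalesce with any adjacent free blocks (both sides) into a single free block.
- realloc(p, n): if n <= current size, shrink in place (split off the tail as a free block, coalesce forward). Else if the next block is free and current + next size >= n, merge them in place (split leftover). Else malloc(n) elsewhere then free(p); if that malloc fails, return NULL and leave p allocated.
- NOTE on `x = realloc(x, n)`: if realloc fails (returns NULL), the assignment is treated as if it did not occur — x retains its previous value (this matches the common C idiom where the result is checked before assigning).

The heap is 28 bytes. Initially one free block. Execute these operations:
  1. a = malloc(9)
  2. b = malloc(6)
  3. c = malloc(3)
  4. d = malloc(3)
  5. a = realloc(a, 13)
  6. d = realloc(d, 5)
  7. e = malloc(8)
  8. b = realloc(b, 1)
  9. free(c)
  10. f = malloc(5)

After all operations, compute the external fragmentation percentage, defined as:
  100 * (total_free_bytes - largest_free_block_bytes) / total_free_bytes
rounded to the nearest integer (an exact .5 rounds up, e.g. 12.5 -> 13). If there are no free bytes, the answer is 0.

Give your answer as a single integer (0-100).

Op 1: a = malloc(9) -> a = 0; heap: [0-8 ALLOC][9-27 FREE]
Op 2: b = malloc(6) -> b = 9; heap: [0-8 ALLOC][9-14 ALLOC][15-27 FREE]
Op 3: c = malloc(3) -> c = 15; heap: [0-8 ALLOC][9-14 ALLOC][15-17 ALLOC][18-27 FREE]
Op 4: d = malloc(3) -> d = 18; heap: [0-8 ALLOC][9-14 ALLOC][15-17 ALLOC][18-20 ALLOC][21-27 FREE]
Op 5: a = realloc(a, 13) -> NULL (a unchanged); heap: [0-8 ALLOC][9-14 ALLOC][15-17 ALLOC][18-20 ALLOC][21-27 FREE]
Op 6: d = realloc(d, 5) -> d = 18; heap: [0-8 ALLOC][9-14 ALLOC][15-17 ALLOC][18-22 ALLOC][23-27 FREE]
Op 7: e = malloc(8) -> e = NULL; heap: [0-8 ALLOC][9-14 ALLOC][15-17 ALLOC][18-22 ALLOC][23-27 FREE]
Op 8: b = realloc(b, 1) -> b = 9; heap: [0-8 ALLOC][9-9 ALLOC][10-14 FREE][15-17 ALLOC][18-22 ALLOC][23-27 FREE]
Op 9: free(c) -> (freed c); heap: [0-8 ALLOC][9-9 ALLOC][10-17 FREE][18-22 ALLOC][23-27 FREE]
Op 10: f = malloc(5) -> f = 10; heap: [0-8 ALLOC][9-9 ALLOC][10-14 ALLOC][15-17 FREE][18-22 ALLOC][23-27 FREE]
Free blocks: [3 5] total_free=8 largest=5 -> 100*(8-5)/8 = 300/8 = 37.5 -> rounds to 38

Answer: 38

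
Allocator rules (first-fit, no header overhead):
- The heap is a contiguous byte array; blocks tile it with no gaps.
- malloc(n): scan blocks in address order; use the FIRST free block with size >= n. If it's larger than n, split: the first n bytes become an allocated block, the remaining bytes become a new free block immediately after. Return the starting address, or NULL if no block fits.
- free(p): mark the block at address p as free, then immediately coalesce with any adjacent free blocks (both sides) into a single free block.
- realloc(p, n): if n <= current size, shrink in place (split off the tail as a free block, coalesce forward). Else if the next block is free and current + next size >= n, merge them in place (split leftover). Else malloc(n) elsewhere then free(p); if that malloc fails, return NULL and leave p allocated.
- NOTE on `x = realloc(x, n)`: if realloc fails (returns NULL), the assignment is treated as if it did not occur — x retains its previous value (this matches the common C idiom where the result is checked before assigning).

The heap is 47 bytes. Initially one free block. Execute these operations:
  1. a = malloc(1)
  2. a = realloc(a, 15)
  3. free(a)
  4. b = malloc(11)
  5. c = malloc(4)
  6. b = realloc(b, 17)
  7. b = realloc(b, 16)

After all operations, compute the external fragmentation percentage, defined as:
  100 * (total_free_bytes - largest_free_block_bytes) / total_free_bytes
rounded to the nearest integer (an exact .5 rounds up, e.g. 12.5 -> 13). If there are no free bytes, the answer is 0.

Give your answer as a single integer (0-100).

Op 1: a = malloc(1) -> a = 0; heap: [0-0 ALLOC][1-46 FREE]
Op 2: a = realloc(a, 15) -> a = 0; heap: [0-14 ALLOC][15-46 FREE]
Op 3: free(a) -> (freed a); heap: [0-46 FREE]
Op 4: b = malloc(11) -> b = 0; heap: [0-10 ALLOC][11-46 FREE]
Op 5: c = malloc(4) -> c = 11; heap: [0-10 ALLOC][11-14 ALLOC][15-46 FREE]
Op 6: b = realloc(b, 17) -> b = 15; heap: [0-10 FREE][11-14 ALLOC][15-31 ALLOC][32-46 FREE]
Op 7: b = realloc(b, 16) -> b = 15; heap: [0-10 FREE][11-14 ALLOC][15-30 ALLOC][31-46 FREE]
Free blocks: [11 16] total_free=27 largest=16 -> 100*(27-16)/27 = 1100/27 ≈ 40.741 -> rounds to 41

Answer: 41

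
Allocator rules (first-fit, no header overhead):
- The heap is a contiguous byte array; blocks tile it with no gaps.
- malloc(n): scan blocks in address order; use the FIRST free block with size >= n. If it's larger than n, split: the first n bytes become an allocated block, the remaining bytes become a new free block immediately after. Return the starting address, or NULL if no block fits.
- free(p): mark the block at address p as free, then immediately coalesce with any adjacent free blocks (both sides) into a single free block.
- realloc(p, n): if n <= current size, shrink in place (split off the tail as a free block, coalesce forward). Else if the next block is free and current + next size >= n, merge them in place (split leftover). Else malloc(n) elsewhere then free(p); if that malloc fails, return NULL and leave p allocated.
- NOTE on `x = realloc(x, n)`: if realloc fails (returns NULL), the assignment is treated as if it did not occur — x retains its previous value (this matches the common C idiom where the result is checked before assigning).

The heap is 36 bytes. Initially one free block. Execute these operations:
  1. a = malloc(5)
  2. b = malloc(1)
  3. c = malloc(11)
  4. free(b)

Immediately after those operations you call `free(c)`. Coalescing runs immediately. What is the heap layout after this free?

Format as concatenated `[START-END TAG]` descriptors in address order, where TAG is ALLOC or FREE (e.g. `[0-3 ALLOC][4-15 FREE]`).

Answer: [0-4 ALLOC][5-35 FREE]

Derivation:
Op 1: a = malloc(5) -> a = 0; heap: [0-4 ALLOC][5-35 FREE]
Op 2: b = malloc(1) -> b = 5; heap: [0-4 ALLOC][5-5 ALLOC][6-35 FREE]
Op 3: c = malloc(11) -> c = 6; heap: [0-4 ALLOC][5-5 ALLOC][6-16 ALLOC][17-35 FREE]
Op 4: free(b) -> (freed b); heap: [0-4 ALLOC][5-5 FREE][6-16 ALLOC][17-35 FREE]
free(c): c = 6 -> block [6-16 ALLOC]; mark free, coalesce with adjacent free neighbors -> [0-4 ALLOC][5-35 FREE]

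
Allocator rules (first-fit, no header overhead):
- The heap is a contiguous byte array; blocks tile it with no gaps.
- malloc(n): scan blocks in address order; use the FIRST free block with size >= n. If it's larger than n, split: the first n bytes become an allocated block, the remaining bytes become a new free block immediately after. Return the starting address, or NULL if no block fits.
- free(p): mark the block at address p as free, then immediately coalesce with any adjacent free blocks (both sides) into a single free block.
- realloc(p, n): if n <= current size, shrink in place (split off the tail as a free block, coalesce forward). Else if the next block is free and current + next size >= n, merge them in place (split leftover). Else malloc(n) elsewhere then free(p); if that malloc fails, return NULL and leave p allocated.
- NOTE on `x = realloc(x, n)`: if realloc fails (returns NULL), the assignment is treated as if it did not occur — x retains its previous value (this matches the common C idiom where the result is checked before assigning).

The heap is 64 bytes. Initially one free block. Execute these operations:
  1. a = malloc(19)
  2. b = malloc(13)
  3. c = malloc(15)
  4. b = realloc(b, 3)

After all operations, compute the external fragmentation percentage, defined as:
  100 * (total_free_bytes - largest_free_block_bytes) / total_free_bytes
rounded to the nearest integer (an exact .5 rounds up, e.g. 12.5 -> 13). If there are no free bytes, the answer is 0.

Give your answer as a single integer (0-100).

Op 1: a = malloc(19) -> a = 0; heap: [0-18 ALLOC][19-63 FREE]
Op 2: b = malloc(13) -> b = 19; heap: [0-18 ALLOC][19-31 ALLOC][32-63 FREE]
Op 3: c = malloc(15) -> c = 32; heap: [0-18 ALLOC][19-31 ALLOC][32-46 ALLOC][47-63 FREE]
Op 4: b = realloc(b, 3) -> b = 19; heap: [0-18 ALLOC][19-21 ALLOC][22-31 FREE][32-46 ALLOC][47-63 FREE]
Free blocks: [10 17] total_free=27 largest=17 -> 100*(27-17)/27 = 1000/27 ≈ 37.037 -> rounds to 37

Answer: 37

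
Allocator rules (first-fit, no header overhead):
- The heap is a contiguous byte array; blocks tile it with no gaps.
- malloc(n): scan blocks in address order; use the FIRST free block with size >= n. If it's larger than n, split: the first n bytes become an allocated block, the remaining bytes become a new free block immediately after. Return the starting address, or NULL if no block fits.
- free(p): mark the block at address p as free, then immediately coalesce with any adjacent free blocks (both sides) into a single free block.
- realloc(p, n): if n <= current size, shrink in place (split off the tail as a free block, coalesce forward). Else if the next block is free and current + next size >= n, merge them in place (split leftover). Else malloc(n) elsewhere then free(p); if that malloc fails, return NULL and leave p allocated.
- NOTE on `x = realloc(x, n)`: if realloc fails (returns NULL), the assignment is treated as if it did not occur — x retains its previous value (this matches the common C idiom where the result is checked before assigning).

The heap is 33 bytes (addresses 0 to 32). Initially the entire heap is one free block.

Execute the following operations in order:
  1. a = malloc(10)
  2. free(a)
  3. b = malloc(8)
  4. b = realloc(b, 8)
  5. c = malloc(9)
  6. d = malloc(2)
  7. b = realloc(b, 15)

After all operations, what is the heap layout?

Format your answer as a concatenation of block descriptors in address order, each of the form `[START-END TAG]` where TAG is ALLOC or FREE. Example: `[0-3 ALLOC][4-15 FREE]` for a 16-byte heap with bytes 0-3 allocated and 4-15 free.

Answer: [0-7 ALLOC][8-16 ALLOC][17-18 ALLOC][19-32 FREE]

Derivation:
Op 1: a = malloc(10) -> a = 0; heap: [0-9 ALLOC][10-32 FREE]
Op 2: free(a) -> (freed a); heap: [0-32 FREE]
Op 3: b = malloc(8) -> b = 0; heap: [0-7 ALLOC][8-32 FREE]
Op 4: b = realloc(b, 8) -> b = 0; heap: [0-7 ALLOC][8-32 FREE]
Op 5: c = malloc(9) -> c = 8; heap: [0-7 ALLOC][8-16 ALLOC][17-32 FREE]
Op 6: d = malloc(2) -> d = 17; heap: [0-7 ALLOC][8-16 ALLOC][17-18 ALLOC][19-32 FREE]
Op 7: b = realloc(b, 15) -> NULL (b unchanged); heap: [0-7 ALLOC][8-16 ALLOC][17-18 ALLOC][19-32 FREE]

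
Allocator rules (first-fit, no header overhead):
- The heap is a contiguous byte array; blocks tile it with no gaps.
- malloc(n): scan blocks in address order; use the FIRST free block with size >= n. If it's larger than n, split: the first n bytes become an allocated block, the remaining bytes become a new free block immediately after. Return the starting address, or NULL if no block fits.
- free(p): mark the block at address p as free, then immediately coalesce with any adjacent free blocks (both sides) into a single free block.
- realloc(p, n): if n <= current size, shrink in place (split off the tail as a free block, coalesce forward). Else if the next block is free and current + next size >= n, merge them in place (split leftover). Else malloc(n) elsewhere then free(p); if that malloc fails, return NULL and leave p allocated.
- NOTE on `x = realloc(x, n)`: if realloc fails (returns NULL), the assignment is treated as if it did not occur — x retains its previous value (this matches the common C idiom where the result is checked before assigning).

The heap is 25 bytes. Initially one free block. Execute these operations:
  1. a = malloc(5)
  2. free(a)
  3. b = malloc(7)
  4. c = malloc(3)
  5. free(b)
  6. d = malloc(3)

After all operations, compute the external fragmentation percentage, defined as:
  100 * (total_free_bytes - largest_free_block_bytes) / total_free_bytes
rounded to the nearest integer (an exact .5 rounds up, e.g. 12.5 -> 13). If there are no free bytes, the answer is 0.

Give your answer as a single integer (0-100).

Answer: 21

Derivation:
Op 1: a = malloc(5) -> a = 0; heap: [0-4 ALLOC][5-24 FREE]
Op 2: free(a) -> (freed a); heap: [0-24 FREE]
Op 3: b = malloc(7) -> b = 0; heap: [0-6 ALLOC][7-24 FREE]
Op 4: c = malloc(3) -> c = 7; heap: [0-6 ALLOC][7-9 ALLOC][10-24 FREE]
Op 5: free(b) -> (freed b); heap: [0-6 FREE][7-9 ALLOC][10-24 FREE]
Op 6: d = malloc(3) -> d = 0; heap: [0-2 ALLOC][3-6 FREE][7-9 ALLOC][10-24 FREE]
Free blocks: [4 15] total_free=19 largest=15 -> 100*(19-15)/19 = 400/19 ≈ 21.053 -> rounds to 21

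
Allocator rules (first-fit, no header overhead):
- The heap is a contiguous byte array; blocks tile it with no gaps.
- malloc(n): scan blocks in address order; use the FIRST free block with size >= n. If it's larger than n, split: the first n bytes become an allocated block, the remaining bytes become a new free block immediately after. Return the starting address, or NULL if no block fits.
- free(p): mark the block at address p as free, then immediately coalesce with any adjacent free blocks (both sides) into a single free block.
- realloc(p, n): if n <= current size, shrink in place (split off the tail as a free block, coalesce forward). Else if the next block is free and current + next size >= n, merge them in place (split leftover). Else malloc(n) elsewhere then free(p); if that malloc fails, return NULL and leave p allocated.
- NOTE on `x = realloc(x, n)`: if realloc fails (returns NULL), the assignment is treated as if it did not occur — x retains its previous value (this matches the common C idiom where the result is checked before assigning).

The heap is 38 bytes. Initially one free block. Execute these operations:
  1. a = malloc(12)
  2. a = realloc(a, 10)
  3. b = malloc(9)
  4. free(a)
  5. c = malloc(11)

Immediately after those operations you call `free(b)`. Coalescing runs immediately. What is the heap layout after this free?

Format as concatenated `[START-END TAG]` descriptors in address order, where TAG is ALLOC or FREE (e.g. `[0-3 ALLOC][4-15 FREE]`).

Op 1: a = malloc(12) -> a = 0; heap: [0-11 ALLOC][12-37 FREE]
Op 2: a = realloc(a, 10) -> a = 0; heap: [0-9 ALLOC][10-37 FREE]
Op 3: b = malloc(9) -> b = 10; heap: [0-9 ALLOC][10-18 ALLOC][19-37 FREE]
Op 4: free(a) -> (freed a); heap: [0-9 FREE][10-18 ALLOC][19-37 FREE]
Op 5: c = malloc(11) -> c = 19; heap: [0-9 FREE][10-18 ALLOC][19-29 ALLOC][30-37 FREE]
free(b): b = 10 -> block [10-18 ALLOC]; mark free, coalesce with adjacent free neighbors -> [0-18 FREE][19-29 ALLOC][30-37 FREE]

Answer: [0-18 FREE][19-29 ALLOC][30-37 FREE]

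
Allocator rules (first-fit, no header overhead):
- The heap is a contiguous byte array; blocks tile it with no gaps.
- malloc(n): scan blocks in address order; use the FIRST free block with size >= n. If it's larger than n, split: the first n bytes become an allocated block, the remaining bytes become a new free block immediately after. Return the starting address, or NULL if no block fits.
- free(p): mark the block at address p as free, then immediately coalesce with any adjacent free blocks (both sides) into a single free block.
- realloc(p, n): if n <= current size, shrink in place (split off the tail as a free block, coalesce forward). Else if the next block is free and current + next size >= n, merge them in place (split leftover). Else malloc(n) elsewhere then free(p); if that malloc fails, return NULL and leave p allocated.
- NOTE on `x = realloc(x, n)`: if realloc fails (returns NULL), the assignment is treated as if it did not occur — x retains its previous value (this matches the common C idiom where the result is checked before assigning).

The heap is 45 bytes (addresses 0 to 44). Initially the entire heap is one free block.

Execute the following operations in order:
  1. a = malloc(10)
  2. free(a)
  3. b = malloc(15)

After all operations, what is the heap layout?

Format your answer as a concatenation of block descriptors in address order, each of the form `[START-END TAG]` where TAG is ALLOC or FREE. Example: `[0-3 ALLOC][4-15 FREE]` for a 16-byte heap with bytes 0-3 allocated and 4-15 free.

Op 1: a = malloc(10) -> a = 0; heap: [0-9 ALLOC][10-44 FREE]
Op 2: free(a) -> (freed a); heap: [0-44 FREE]
Op 3: b = malloc(15) -> b = 0; heap: [0-14 ALLOC][15-44 FREE]

Answer: [0-14 ALLOC][15-44 FREE]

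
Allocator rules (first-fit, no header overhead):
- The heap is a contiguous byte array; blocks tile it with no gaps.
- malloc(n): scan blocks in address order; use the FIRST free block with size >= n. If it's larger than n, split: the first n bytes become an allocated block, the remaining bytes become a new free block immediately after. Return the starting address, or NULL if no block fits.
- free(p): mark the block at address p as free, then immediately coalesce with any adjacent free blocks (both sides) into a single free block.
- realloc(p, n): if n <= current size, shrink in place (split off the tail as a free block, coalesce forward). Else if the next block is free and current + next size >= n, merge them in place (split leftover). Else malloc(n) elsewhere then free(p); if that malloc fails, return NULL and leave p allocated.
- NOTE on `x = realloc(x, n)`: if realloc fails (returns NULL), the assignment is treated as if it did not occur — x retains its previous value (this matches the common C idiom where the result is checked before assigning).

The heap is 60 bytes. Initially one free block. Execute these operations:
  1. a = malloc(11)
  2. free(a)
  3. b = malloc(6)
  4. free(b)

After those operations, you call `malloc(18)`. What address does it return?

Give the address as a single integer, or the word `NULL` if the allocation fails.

Answer: 0

Derivation:
Op 1: a = malloc(11) -> a = 0; heap: [0-10 ALLOC][11-59 FREE]
Op 2: free(a) -> (freed a); heap: [0-59 FREE]
Op 3: b = malloc(6) -> b = 0; heap: [0-5 ALLOC][6-59 FREE]
Op 4: free(b) -> (freed b); heap: [0-59 FREE]
malloc(18): first-fit scan over [0-59 FREE] -> 0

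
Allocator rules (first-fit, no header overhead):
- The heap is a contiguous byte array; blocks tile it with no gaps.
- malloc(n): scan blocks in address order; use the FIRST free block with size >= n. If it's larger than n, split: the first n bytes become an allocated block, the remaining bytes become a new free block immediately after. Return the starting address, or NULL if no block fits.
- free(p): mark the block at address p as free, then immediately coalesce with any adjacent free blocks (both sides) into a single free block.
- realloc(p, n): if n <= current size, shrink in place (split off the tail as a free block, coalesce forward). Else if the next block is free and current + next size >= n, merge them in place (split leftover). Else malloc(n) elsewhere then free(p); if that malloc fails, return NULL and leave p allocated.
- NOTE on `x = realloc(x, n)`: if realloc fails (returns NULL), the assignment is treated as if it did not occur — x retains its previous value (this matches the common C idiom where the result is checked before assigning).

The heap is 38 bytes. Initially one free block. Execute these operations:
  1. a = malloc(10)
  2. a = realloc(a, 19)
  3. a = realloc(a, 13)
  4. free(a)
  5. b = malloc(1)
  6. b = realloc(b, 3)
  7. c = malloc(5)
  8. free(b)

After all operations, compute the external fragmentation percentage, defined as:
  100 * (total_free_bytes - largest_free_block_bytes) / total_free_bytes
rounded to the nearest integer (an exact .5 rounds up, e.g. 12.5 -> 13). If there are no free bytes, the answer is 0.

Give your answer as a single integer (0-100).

Answer: 9

Derivation:
Op 1: a = malloc(10) -> a = 0; heap: [0-9 ALLOC][10-37 FREE]
Op 2: a = realloc(a, 19) -> a = 0; heap: [0-18 ALLOC][19-37 FREE]
Op 3: a = realloc(a, 13) -> a = 0; heap: [0-12 ALLOC][13-37 FREE]
Op 4: free(a) -> (freed a); heap: [0-37 FREE]
Op 5: b = malloc(1) -> b = 0; heap: [0-0 ALLOC][1-37 FREE]
Op 6: b = realloc(b, 3) -> b = 0; heap: [0-2 ALLOC][3-37 FREE]
Op 7: c = malloc(5) -> c = 3; heap: [0-2 ALLOC][3-7 ALLOC][8-37 FREE]
Op 8: free(b) -> (freed b); heap: [0-2 FREE][3-7 ALLOC][8-37 FREE]
Free blocks: [3 30] total_free=33 largest=30 -> 100*(33-30)/33 = 300/33 ≈ 9.091 -> rounds to 9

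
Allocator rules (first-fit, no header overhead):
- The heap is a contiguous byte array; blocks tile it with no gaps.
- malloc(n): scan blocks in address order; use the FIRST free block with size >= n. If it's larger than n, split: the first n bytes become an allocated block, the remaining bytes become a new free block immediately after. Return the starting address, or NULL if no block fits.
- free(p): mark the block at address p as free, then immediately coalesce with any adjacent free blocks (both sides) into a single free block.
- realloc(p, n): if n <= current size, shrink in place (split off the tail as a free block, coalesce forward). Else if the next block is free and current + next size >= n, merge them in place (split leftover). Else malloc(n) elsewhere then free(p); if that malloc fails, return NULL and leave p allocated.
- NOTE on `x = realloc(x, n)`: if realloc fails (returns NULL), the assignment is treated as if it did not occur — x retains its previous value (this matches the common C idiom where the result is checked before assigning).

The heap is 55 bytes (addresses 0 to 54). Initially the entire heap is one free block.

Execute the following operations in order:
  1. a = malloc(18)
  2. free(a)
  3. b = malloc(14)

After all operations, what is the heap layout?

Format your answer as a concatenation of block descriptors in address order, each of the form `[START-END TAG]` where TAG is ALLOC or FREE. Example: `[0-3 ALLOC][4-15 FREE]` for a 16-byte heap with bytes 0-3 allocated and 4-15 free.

Answer: [0-13 ALLOC][14-54 FREE]

Derivation:
Op 1: a = malloc(18) -> a = 0; heap: [0-17 ALLOC][18-54 FREE]
Op 2: free(a) -> (freed a); heap: [0-54 FREE]
Op 3: b = malloc(14) -> b = 0; heap: [0-13 ALLOC][14-54 FREE]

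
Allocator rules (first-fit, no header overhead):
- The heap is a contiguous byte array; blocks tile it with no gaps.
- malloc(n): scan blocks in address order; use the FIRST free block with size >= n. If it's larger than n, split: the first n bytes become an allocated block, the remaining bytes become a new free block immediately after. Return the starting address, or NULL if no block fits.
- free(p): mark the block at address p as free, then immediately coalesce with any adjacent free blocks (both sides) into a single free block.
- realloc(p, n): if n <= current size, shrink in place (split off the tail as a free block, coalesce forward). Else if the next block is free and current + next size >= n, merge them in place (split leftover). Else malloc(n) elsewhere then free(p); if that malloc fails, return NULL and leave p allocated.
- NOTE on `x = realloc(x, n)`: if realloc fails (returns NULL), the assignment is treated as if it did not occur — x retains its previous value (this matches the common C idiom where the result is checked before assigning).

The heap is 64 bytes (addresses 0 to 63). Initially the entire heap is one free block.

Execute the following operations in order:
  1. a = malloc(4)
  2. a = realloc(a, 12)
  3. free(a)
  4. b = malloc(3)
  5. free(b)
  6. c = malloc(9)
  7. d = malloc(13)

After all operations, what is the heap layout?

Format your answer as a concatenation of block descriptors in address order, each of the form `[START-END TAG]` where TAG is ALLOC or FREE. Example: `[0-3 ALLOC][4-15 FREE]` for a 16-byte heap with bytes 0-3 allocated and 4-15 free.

Answer: [0-8 ALLOC][9-21 ALLOC][22-63 FREE]

Derivation:
Op 1: a = malloc(4) -> a = 0; heap: [0-3 ALLOC][4-63 FREE]
Op 2: a = realloc(a, 12) -> a = 0; heap: [0-11 ALLOC][12-63 FREE]
Op 3: free(a) -> (freed a); heap: [0-63 FREE]
Op 4: b = malloc(3) -> b = 0; heap: [0-2 ALLOC][3-63 FREE]
Op 5: free(b) -> (freed b); heap: [0-63 FREE]
Op 6: c = malloc(9) -> c = 0; heap: [0-8 ALLOC][9-63 FREE]
Op 7: d = malloc(13) -> d = 9; heap: [0-8 ALLOC][9-21 ALLOC][22-63 FREE]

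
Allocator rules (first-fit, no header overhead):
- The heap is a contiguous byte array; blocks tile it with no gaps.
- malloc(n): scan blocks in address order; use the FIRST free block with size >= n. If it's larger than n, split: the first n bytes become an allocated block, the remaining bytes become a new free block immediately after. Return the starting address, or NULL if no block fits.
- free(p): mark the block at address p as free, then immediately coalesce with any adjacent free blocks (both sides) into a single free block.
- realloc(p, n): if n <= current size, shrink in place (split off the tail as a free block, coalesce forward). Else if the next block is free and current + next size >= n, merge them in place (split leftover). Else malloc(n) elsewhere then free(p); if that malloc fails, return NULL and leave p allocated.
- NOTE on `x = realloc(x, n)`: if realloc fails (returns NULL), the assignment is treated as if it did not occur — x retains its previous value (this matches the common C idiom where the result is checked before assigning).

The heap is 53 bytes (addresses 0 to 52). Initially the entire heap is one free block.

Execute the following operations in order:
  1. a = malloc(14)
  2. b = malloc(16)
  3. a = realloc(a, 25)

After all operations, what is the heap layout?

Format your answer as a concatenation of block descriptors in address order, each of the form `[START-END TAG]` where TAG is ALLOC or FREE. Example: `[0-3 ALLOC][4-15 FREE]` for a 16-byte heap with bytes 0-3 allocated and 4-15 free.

Op 1: a = malloc(14) -> a = 0; heap: [0-13 ALLOC][14-52 FREE]
Op 2: b = malloc(16) -> b = 14; heap: [0-13 ALLOC][14-29 ALLOC][30-52 FREE]
Op 3: a = realloc(a, 25) -> NULL (a unchanged); heap: [0-13 ALLOC][14-29 ALLOC][30-52 FREE]

Answer: [0-13 ALLOC][14-29 ALLOC][30-52 FREE]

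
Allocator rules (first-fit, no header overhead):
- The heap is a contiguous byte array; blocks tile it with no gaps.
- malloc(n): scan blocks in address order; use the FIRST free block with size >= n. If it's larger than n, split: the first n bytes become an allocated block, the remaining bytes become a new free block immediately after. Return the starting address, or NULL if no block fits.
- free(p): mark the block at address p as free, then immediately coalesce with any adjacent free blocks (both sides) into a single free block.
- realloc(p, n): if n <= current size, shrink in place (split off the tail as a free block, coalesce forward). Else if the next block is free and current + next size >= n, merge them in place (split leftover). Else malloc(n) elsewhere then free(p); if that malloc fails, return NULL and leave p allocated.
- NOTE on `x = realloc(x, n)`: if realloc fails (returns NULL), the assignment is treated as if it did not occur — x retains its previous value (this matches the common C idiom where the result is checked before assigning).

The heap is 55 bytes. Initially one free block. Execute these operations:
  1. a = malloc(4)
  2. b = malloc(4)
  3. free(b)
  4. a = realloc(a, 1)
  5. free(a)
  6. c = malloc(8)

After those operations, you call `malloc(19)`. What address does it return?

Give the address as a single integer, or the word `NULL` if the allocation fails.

Op 1: a = malloc(4) -> a = 0; heap: [0-3 ALLOC][4-54 FREE]
Op 2: b = malloc(4) -> b = 4; heap: [0-3 ALLOC][4-7 ALLOC][8-54 FREE]
Op 3: free(b) -> (freed b); heap: [0-3 ALLOC][4-54 FREE]
Op 4: a = realloc(a, 1) -> a = 0; heap: [0-0 ALLOC][1-54 FREE]
Op 5: free(a) -> (freed a); heap: [0-54 FREE]
Op 6: c = malloc(8) -> c = 0; heap: [0-7 ALLOC][8-54 FREE]
malloc(19): first-fit scan over [0-7 ALLOC][8-54 FREE] -> 8

Answer: 8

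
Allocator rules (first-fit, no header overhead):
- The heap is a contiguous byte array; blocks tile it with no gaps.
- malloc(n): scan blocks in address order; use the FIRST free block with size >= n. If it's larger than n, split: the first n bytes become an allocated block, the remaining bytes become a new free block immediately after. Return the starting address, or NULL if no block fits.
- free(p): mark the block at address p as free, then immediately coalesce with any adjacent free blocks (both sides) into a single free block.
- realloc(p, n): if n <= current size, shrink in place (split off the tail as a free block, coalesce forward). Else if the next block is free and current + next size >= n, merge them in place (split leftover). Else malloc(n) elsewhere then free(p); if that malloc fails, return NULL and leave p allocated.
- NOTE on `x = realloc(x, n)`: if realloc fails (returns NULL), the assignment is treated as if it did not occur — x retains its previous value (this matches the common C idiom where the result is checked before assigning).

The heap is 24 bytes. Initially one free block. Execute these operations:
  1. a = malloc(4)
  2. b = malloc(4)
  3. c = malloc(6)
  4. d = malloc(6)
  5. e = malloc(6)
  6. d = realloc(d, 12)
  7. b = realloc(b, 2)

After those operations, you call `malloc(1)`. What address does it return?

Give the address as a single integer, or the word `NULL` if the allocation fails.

Op 1: a = malloc(4) -> a = 0; heap: [0-3 ALLOC][4-23 FREE]
Op 2: b = malloc(4) -> b = 4; heap: [0-3 ALLOC][4-7 ALLOC][8-23 FREE]
Op 3: c = malloc(6) -> c = 8; heap: [0-3 ALLOC][4-7 ALLOC][8-13 ALLOC][14-23 FREE]
Op 4: d = malloc(6) -> d = 14; heap: [0-3 ALLOC][4-7 ALLOC][8-13 ALLOC][14-19 ALLOC][20-23 FREE]
Op 5: e = malloc(6) -> e = NULL; heap: [0-3 ALLOC][4-7 ALLOC][8-13 ALLOC][14-19 ALLOC][20-23 FREE]
Op 6: d = realloc(d, 12) -> NULL (d unchanged); heap: [0-3 ALLOC][4-7 ALLOC][8-13 ALLOC][14-19 ALLOC][20-23 FREE]
Op 7: b = realloc(b, 2) -> b = 4; heap: [0-3 ALLOC][4-5 ALLOC][6-7 FREE][8-13 ALLOC][14-19 ALLOC][20-23 FREE]
malloc(1): first-fit scan over [0-3 ALLOC][4-5 ALLOC][6-7 FREE][8-13 ALLOC][14-19 ALLOC][20-23 FREE] -> 6

Answer: 6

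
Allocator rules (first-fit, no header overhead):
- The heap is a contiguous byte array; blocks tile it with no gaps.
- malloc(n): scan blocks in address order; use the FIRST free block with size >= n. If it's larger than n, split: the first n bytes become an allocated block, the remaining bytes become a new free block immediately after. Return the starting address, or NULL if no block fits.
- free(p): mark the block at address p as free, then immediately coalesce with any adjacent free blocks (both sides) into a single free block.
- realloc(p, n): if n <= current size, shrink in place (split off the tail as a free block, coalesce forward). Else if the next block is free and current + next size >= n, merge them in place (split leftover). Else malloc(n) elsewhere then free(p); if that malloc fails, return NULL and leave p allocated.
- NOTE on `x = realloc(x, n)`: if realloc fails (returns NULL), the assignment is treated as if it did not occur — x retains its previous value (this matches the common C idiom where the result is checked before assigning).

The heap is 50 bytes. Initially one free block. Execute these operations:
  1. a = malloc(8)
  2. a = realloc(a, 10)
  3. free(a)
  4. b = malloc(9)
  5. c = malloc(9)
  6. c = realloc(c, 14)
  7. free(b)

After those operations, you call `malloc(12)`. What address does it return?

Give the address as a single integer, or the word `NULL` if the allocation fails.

Answer: 23

Derivation:
Op 1: a = malloc(8) -> a = 0; heap: [0-7 ALLOC][8-49 FREE]
Op 2: a = realloc(a, 10) -> a = 0; heap: [0-9 ALLOC][10-49 FREE]
Op 3: free(a) -> (freed a); heap: [0-49 FREE]
Op 4: b = malloc(9) -> b = 0; heap: [0-8 ALLOC][9-49 FREE]
Op 5: c = malloc(9) -> c = 9; heap: [0-8 ALLOC][9-17 ALLOC][18-49 FREE]
Op 6: c = realloc(c, 14) -> c = 9; heap: [0-8 ALLOC][9-22 ALLOC][23-49 FREE]
Op 7: free(b) -> (freed b); heap: [0-8 FREE][9-22 ALLOC][23-49 FREE]
malloc(12): first-fit scan over [0-8 FREE][9-22 ALLOC][23-49 FREE] -> 23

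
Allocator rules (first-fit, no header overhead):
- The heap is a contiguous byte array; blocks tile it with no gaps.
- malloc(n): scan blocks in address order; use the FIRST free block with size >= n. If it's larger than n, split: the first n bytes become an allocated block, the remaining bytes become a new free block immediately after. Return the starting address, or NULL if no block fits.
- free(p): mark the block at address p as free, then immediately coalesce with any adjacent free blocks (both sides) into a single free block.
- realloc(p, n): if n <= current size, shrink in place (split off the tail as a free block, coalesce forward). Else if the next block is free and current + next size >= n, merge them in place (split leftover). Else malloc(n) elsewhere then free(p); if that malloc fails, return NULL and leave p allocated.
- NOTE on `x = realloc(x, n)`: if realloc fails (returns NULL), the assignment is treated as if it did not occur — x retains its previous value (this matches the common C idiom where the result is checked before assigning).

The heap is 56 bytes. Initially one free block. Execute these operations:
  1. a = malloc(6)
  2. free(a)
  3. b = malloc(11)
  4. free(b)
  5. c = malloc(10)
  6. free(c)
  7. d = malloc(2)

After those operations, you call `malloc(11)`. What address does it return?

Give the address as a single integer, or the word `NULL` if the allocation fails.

Answer: 2

Derivation:
Op 1: a = malloc(6) -> a = 0; heap: [0-5 ALLOC][6-55 FREE]
Op 2: free(a) -> (freed a); heap: [0-55 FREE]
Op 3: b = malloc(11) -> b = 0; heap: [0-10 ALLOC][11-55 FREE]
Op 4: free(b) -> (freed b); heap: [0-55 FREE]
Op 5: c = malloc(10) -> c = 0; heap: [0-9 ALLOC][10-55 FREE]
Op 6: free(c) -> (freed c); heap: [0-55 FREE]
Op 7: d = malloc(2) -> d = 0; heap: [0-1 ALLOC][2-55 FREE]
malloc(11): first-fit scan over [0-1 ALLOC][2-55 FREE] -> 2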